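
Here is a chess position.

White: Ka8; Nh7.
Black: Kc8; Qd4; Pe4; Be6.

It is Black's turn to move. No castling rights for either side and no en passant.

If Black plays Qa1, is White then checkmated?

After Qa1: white king on a8; in check: yes, from the black queen on a1.
King squares — a7: attacked by Qa1; b7: attacked by Kc8; b8: attacked by Kc8.
White has no legal moves → checkmate.

yes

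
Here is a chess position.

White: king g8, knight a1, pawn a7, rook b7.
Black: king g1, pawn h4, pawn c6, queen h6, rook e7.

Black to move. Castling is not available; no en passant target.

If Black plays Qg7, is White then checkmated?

yes

After Qg7: white king on g8; in check: yes, from the black queen on g7.
King squares — f7: attacked by Re7; g7: attacked by Re7; h7: attacked by Qg7; f8: attacked by Qg7; h8: attacked by Qg7.
White has no legal moves → checkmate.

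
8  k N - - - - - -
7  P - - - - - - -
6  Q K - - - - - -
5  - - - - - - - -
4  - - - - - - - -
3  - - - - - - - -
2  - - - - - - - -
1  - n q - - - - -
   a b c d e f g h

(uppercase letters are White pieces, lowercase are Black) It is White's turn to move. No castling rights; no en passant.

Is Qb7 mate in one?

After Qb7: black king on a8; in check: yes, from the white queen on b7.
King squares — a7: attacked by Kb6; b7: attacked by Kb6; b8: attacked by Pa7.
Black has no legal moves → checkmate.

yes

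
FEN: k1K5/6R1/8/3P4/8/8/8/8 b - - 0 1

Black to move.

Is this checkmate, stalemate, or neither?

stalemate

Black to move; black king on a8.
In check: no.
King squares — a7: attacked by Rg7; b7: attacked by Rg7; b8: attacked by Kc8.
Legal moves for Black: none.
Not in check and no legal moves → stalemate.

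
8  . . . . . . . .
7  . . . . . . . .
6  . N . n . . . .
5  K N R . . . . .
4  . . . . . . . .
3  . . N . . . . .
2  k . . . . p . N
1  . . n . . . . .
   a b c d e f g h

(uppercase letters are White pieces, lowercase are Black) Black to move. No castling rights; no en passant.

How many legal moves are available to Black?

Black to move; king on a2.
In check: yes, from the white knight on c3.
Legal moves: Kb3, Kb2, Ka1.
Count: 3.

3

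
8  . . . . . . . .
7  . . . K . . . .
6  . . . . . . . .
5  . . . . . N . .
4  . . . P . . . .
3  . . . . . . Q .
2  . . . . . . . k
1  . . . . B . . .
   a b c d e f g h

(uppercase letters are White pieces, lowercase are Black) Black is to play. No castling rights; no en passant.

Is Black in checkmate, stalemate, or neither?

Black to move; black king on h2.
In check: yes, from the white queen on g3.
King squares — g1: attacked by Qg3; h1: available; g2: attacked by Qg3; g3: attacked by Be1; h3: attacked by Qg3.
Legal moves for Black: Kh1.
Black is in check but has 1 legal move → neither.

neither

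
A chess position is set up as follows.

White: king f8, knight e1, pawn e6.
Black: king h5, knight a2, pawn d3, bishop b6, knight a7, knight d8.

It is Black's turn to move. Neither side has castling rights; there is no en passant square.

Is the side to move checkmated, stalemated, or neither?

Black to move; black king on h5.
In check: no.
Legal moves for Black include: Nf7, Nb7, Nxe6+, Ndc6, Nc8, Nac6, Nb5, Bc7, Bc5+, Ba5, Bd4, Be3, Bf2, Bg1, Kh6, Kg6, Kg5, Kh4, ... (list truncated; more exist).
Black has legal moves and is not in check → neither.

neither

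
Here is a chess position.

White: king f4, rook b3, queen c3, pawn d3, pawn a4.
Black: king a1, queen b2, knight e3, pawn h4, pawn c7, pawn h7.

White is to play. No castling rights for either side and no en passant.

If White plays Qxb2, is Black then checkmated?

yes

After Qxb2: black king on a1; in check: yes, from the white queen on b2.
King squares — b1: attacked by Qb2; a2: attacked by Qb2; b2: attacked by Rb3.
Black has no legal moves → checkmate.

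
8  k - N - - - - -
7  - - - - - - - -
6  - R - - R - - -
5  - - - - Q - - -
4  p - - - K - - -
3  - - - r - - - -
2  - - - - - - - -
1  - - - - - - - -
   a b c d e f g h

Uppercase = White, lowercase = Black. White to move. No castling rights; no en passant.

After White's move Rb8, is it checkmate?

yes

After Rb8: black king on a8; in check: yes, from the white rook on b8.
King squares — a7: attacked by Nc8; b7: attacked by Rb8; b8: attacked by Qe5.
Black has no legal moves → checkmate.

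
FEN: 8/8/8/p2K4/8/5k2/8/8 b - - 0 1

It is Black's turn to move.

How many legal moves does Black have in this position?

Black to move; king on f3.
In check: no.
Legal moves: Kg4, Kf4, Kg3, Ke3, Kg2, Kf2, Ke2, a4.
Count: 8.

8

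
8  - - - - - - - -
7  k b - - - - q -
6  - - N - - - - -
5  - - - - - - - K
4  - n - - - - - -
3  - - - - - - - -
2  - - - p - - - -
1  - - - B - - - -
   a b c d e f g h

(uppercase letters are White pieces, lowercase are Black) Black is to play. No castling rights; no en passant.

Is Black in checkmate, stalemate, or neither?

neither

Black to move; black king on a7.
In check: yes, from the white knight on c6.
Legal moves for Black: Ka8, Kb6, Ka6, Bxc6, Nxc6.
Black is in check but has 5 legal moves → neither.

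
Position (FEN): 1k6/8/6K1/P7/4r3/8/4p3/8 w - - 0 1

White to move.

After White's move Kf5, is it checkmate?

no

After Kf5: black king on b8; in check: no.
Black is not in check, so this cannot be checkmate.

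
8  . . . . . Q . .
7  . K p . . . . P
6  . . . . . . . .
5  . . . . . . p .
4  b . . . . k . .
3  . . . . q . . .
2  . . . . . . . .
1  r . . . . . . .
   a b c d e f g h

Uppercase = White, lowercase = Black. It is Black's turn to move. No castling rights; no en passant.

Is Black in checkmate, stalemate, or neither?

neither

Black to move; black king on f4.
In check: yes, from the white queen on f8.
Legal moves for Black: Ke5, Kg4, Ke4, Kg3.
Black is in check but has 4 legal moves → neither.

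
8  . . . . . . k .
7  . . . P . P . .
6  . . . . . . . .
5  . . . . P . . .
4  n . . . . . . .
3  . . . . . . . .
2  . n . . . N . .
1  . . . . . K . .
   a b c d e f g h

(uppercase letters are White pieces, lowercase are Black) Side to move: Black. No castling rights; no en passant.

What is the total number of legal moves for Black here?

Black to move; king on g8.
In check: yes, from the white pawn on f7.
Legal moves: Kh8, Kf8, Kh7, Kg7, Kxf7.
Count: 5.

5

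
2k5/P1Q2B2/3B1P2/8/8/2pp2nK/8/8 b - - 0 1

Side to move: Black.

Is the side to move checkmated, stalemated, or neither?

Black to move; black king on c8.
In check: yes, from the white queen on c7.
King squares — b7: attacked by Qc7; c7: attacked by Bd6; d7: attacked by Qc7; b8: attacked by Pa7; d8: attacked by Qc7.
Legal moves for Black: none.
In check with no legal moves → checkmate.

checkmate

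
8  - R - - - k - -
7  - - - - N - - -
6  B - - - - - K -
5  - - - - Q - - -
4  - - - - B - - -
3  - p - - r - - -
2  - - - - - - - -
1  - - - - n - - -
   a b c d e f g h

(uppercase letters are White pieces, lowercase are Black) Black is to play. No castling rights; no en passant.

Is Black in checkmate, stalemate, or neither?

Black to move; black king on f8.
In check: yes, from the white rook on b8.
King squares — e7: attacked by Qe5; f7: attacked by Kg6; g7: attacked by Qe5; e8: attacked by Rb8; g8: attacked by Ne7.
Legal moves for Black: none.
In check with no legal moves → checkmate.

checkmate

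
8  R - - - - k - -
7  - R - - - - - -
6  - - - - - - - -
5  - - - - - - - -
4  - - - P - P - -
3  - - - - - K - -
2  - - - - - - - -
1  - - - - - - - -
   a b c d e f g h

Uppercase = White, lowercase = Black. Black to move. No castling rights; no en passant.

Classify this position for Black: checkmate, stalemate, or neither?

Black to move; black king on f8.
In check: yes, from the white rook on a8.
King squares — e7: attacked by Rb7; f7: attacked by Rb7; g7: attacked by Rb7; e8: attacked by Ra8; g8: attacked by Ra8.
Legal moves for Black: none.
In check with no legal moves → checkmate.

checkmate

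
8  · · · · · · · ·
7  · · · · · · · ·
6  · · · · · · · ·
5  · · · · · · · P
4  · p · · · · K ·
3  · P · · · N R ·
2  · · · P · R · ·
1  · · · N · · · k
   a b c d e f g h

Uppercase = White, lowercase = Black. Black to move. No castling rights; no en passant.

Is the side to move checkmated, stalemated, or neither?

Black to move; black king on h1.
In check: no.
King squares — g1: attacked by Nf3; g2: attacked by Rf2; h2: attacked by Rf2.
Legal moves for Black: none.
Not in check and no legal moves → stalemate.

stalemate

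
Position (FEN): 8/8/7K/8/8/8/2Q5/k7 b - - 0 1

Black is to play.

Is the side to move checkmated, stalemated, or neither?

Black to move; black king on a1.
In check: no.
King squares — b1: attacked by Qc2; a2: attacked by Qc2; b2: attacked by Qc2.
Legal moves for Black: none.
Not in check and no legal moves → stalemate.

stalemate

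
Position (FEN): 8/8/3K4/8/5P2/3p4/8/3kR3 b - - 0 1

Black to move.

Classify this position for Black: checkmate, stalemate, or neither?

Black to move; black king on d1.
In check: yes, from the white rook on e1.
Legal moves for Black: Kd2, Kc2, Kxe1.
Black is in check but has 3 legal moves → neither.

neither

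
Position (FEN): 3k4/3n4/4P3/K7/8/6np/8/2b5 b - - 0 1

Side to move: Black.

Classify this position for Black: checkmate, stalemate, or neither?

neither

Black to move; black king on d8.
In check: no.
Legal moves for Black include: Ke8, Kc8, Ke7, Kc7, Nf8, Nb8, Nf6, Nb6, Ne5, Nc5, Nh5, Nf5, Ne4, Ne2, Nh1, Nf1, Bh6, Bg5, ... (list truncated; more exist).
Black has legal moves and is not in check → neither.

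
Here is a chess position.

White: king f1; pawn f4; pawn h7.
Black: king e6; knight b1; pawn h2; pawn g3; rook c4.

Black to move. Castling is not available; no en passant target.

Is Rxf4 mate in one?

After Rxf4: white king on f1; in check: yes, from the black rook on f4.
White has 3 legal replies: Kg2, Ke2, Ke1.
In check but a legal move exists → not checkmate.

no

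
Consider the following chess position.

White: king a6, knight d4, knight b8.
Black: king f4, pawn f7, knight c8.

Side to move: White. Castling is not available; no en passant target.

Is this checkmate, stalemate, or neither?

neither

White to move; white king on a6.
In check: no.
Legal moves for White: Nd7, Nbc6, Kb7, Kb5, Ka5, Ne6+, Ndc6, Nf5, Nb5, Nf3, Nb3, Ne2+, Nc2.
White has 13 legal moves and is not in check → neither.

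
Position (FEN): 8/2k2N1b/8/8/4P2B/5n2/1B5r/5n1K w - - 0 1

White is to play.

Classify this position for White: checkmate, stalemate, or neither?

White to move; white king on h1.
In check: yes, from the black rook on h2.
King squares — g1: attacked by Nf3; g2: attacked by Rh2; h2: attacked by Nf1.
Legal moves for White: none.
In check with no legal moves → checkmate.

checkmate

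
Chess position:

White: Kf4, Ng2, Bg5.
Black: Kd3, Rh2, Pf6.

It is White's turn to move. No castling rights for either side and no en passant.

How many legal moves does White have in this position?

White to move; king on f4.
In check: no.
Legal moves: Bh6, Bxf6, Bh4, Kf5, Kg4, Kg3, Kf3, Nh4, Ne3, Ne1+.
Count: 10.

10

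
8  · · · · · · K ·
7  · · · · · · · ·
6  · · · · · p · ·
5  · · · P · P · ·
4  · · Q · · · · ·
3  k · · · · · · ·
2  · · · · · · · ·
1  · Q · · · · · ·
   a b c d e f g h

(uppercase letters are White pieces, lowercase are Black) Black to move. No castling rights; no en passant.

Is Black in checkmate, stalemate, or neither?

stalemate

Black to move; black king on a3.
In check: no.
King squares — a2: attacked by Qb1; b2: attacked by Qb1; b3: attacked by Qb1; a4: attacked by Qc4; b4: attacked by Qb1.
Legal moves for Black: none.
Not in check and no legal moves → stalemate.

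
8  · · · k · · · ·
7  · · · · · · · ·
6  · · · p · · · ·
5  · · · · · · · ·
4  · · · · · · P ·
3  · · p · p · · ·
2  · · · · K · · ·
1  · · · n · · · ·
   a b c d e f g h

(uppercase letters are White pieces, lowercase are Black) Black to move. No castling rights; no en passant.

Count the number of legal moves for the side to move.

9

Black to move; king on d8.
In check: no.
Legal moves: Ke8, Kc8, Ke7, Kd7, Kc7, Nf2, Nb2, d5, c2.
Count: 9.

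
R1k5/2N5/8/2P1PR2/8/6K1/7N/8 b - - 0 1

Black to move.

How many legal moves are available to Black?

Black to move; king on c8.
In check: yes, from the white rook on a8.
Legal moves: Kd7, Kxc7, Kb7.
Count: 3.

3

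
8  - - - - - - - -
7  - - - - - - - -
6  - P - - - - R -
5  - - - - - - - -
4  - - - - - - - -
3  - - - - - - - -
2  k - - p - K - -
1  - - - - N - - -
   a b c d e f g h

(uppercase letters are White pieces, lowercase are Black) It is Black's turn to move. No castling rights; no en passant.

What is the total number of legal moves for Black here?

13

Black to move; king on a2.
In check: no.
Legal moves: Kb3, Ka3, Kb2, Kb1, Ka1, dxe1=Q+, dxe1=R, dxe1=B+, dxe1=N, d1=Q, d1=R, d1=B, d1=N+.
Count: 13.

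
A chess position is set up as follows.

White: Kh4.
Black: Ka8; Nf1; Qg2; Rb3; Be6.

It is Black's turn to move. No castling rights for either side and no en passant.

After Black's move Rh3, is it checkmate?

After Rh3: white king on h4; in check: yes, from the black rook on h3.
King squares — g3: attacked by Nf1; h3: attacked by Qg2; g4: attacked by Qg2; g5: attacked by Qg2; h5: attacked by Rh3.
White has no legal moves → checkmate.

yes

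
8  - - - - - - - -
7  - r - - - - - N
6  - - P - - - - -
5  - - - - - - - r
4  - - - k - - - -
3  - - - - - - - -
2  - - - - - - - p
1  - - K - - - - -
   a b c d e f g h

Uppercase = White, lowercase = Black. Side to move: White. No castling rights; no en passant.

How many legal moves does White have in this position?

8

White to move; king on c1.
In check: no.
Legal moves: Nf8, Nf6, Ng5, Kd2, Kc2, Kd1, cxb7, c7.
Count: 8.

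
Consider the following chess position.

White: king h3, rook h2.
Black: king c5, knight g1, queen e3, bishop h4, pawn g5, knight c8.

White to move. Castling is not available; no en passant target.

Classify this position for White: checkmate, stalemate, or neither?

White to move; white king on h3.
In check: yes, from the black knight on g1 and the black queen on e3.
King squares — g2: available; h2: own rook; g3: attacked by Qe3; g4: available; h4: attacked by Pg5.
Legal moves for White: Kg4, Kg2.
White is in check but has 2 legal moves → neither.

neither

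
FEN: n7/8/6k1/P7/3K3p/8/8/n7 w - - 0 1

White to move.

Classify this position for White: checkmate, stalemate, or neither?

White to move; white king on d4.
In check: no.
Legal moves for White: Ke5, Kd5, Kc5, Ke4, Kc4, Ke3, Kd3, Kc3, a6.
White has 9 legal moves and is not in check → neither.

neither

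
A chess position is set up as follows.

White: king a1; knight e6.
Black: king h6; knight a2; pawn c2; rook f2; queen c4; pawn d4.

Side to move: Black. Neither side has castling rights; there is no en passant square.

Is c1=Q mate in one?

yes

After c1=Q: white king on a1; in check: yes, from the black queen on c1.
King squares — b1: attacked by Qc1; a2: attacked by Rf2; b2: attacked by Qc1.
White has no legal moves → checkmate.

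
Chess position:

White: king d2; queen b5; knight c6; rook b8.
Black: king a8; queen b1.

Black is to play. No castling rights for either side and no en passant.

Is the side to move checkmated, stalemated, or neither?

checkmate

Black to move; black king on a8.
In check: yes, from the white rook on b8.
King squares — a7: attacked by Nc6; b7: attacked by Qb5; b8: attacked by Qb5.
Legal moves for Black: none.
In check with no legal moves → checkmate.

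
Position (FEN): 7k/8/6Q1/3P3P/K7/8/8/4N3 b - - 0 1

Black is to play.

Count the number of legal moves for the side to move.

Black to move; king on h8.
In check: no.
Legal moves: none.
Count: 0.

0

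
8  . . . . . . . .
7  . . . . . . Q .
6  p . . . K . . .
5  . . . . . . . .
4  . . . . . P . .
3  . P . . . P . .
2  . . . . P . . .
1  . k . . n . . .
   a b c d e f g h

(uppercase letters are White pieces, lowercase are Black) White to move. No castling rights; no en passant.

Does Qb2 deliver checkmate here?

After Qb2: black king on b1; in check: yes, from the white queen on b2.
Black has 1 legal reply: Kxb2.
In check but a legal move exists → not checkmate.

no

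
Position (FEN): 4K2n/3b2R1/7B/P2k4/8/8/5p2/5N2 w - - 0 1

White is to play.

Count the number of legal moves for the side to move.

5

White to move; king on e8.
In check: yes, from the black bishop on d7.
Legal moves: Kf8, Kd8, Ke7, Kxd7, Rxd7+.
Count: 5.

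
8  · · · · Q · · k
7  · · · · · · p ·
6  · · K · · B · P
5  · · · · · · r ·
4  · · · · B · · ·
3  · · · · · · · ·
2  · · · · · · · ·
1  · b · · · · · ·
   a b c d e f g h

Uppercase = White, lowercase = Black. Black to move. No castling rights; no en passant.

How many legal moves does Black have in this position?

Black to move; king on h8.
In check: yes, from the white queen on e8.
Legal moves: none.
Count: 0.

0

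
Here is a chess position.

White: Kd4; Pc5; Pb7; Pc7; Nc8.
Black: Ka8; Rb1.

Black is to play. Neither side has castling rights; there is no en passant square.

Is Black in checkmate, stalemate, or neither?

Black to move; black king on a8.
In check: yes, from the white pawn on b7.
Legal moves for Black: Kxb7, Rxb7.
Black is in check but has 2 legal moves → neither.

neither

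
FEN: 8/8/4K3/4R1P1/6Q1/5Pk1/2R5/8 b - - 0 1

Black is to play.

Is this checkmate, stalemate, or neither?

checkmate

Black to move; black king on g3.
In check: yes, from the white queen on g4.
King squares — f2: attacked by Rc2; g2: attacked by Rc2; h2: attacked by Rc2; f3: attacked by Qg4; h3: attacked by Qg4; f4: attacked by Qg4; g4: attacked by Pf3; h4: attacked by Qg4.
Legal moves for Black: none.
In check with no legal moves → checkmate.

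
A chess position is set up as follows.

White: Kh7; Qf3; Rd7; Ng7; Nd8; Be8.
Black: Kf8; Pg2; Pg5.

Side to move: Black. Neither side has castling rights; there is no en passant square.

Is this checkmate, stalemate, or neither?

checkmate

Black to move; black king on f8.
In check: yes, from the white queen on f3.
King squares — e7: attacked by Rd7; f7: attacked by Qf3; g7: attacked by Rd7; e8: attacked by Ng7; g8: attacked by Kh7.
Legal moves for Black: none.
In check with no legal moves → checkmate.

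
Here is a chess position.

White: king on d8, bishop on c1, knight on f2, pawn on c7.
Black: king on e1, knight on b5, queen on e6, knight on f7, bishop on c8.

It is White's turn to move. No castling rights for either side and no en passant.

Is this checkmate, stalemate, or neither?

White to move; white king on d8.
In check: yes, from the black knight on f7.
King squares — c7: own pawn; d7: attacked by Qe6; e7: attacked by Qe6; c8: attacked by Qe6; e8: attacked by Qe6.
Legal moves for White: none.
In check with no legal moves → checkmate.

checkmate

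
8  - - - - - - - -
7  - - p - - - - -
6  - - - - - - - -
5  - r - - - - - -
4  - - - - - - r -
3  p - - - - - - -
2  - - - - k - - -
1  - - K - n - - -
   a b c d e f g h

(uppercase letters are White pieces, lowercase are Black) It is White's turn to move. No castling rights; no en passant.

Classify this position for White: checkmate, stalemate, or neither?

stalemate

White to move; white king on c1.
In check: no.
King squares — b1: attacked by Rb5; d1: attacked by Ke2; b2: attacked by Pa3; c2: attacked by Ne1; d2: attacked by Ke2.
Legal moves for White: none.
Not in check and no legal moves → stalemate.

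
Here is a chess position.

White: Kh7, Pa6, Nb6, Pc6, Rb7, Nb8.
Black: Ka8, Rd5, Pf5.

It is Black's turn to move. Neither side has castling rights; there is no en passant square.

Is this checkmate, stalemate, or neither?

Black to move; black king on a8.
In check: yes, from the white knight on b6.
King squares — a7: attacked by Rb7; b7: attacked by Pa6; b8: attacked by Rb7.
Legal moves for Black: none.
In check with no legal moves → checkmate.

checkmate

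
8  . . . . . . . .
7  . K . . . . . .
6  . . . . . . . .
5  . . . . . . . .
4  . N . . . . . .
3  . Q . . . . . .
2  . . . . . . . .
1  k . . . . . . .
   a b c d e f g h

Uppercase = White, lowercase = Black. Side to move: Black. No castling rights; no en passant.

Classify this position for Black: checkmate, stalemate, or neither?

Black to move; black king on a1.
In check: no.
King squares — b1: attacked by Qb3; a2: attacked by Qb3; b2: attacked by Qb3.
Legal moves for Black: none.
Not in check and no legal moves → stalemate.

stalemate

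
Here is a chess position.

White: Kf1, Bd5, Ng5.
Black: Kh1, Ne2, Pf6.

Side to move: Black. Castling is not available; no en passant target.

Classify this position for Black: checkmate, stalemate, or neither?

neither

Black to move; black king on h1.
In check: yes, from the white bishop on d5.
Legal moves for Black: Kh2.
Black is in check but has 1 legal move → neither.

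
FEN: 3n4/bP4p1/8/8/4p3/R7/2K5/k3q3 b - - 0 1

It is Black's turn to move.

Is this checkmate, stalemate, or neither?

Black to move; black king on a1.
In check: yes, from the white rook on a3.
King squares — b1: attacked by Kc2; a2: attacked by Ra3; b2: attacked by Kc2.
Legal moves for Black: none.
In check with no legal moves → checkmate.

checkmate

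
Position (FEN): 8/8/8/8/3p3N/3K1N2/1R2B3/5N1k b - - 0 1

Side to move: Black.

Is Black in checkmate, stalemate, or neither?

Black to move; black king on h1.
In check: no.
King squares — g1: attacked by Nf3; g2: attacked by Nh4; h2: attacked by Nf1.
Legal moves for Black: none.
Not in check and no legal moves → stalemate.

stalemate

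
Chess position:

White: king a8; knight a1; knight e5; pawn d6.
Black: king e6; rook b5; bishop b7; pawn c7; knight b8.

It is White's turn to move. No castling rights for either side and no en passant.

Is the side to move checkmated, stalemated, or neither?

White to move; white king on a8.
In check: yes, from the black bishop on b7.
King squares — a7: available; b7: attacked by Rb5; b8: available.
Legal moves for White: Kxb8, Ka7.
White is in check but has 2 legal moves → neither.

neither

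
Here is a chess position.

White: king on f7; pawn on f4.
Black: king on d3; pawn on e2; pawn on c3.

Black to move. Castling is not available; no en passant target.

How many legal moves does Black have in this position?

Black to move; king on d3.
In check: no.
Legal moves: Ke4, Kd4, Kc4, Ke3, Kd2, Kc2, c2, e1=Q, e1=R, e1=B, e1=N.
Count: 11.

11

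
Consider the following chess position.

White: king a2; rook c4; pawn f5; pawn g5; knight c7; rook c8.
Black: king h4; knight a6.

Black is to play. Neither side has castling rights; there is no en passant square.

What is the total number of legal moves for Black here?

Black to move; king on h4.
In check: yes, from the white rook on c4.
Legal moves: Kh5, Kxg5, Kh3, Kg3.
Count: 4.

4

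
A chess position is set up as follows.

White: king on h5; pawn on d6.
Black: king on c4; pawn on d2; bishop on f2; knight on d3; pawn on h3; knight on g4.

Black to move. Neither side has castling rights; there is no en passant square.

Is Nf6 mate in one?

After Nf6: white king on h5; in check: yes, from the black knight on f6.
White has 3 legal replies: Kh6, Kg6, Kg5.
In check but a legal move exists → not checkmate.

no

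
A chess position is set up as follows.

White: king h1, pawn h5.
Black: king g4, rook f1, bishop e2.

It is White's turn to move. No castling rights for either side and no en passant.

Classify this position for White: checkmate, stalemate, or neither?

neither

White to move; white king on h1.
In check: yes, from the black rook on f1.
King squares — g1: attacked by Rf1; g2: available; h2: available.
Legal moves for White: Kh2, Kg2.
White is in check but has 2 legal moves → neither.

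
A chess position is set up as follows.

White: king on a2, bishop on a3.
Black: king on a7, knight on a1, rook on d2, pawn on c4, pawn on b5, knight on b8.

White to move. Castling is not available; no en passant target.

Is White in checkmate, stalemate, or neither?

neither

White to move; white king on a2.
In check: yes, from the black rook on d2.
Legal moves for White: Kb1, Kxa1, Bb2.
White is in check but has 3 legal moves → neither.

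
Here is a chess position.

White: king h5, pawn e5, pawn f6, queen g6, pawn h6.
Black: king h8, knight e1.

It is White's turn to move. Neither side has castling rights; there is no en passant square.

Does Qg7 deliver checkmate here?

After Qg7: black king on h8; in check: yes, from the white queen on g7.
King squares — g7: attacked by Pf6; h7: attacked by Qg7; g8: attacked by Qg7.
Black has no legal moves → checkmate.

yes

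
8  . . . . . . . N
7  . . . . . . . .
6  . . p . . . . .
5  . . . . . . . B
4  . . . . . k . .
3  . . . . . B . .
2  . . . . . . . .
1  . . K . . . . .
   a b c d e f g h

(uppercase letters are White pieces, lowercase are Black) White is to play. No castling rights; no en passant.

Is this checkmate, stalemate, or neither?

White to move; white king on c1.
In check: no.
Legal moves for White include: Nf7, Ng6+, Be8, Bf7, Bg6, Bhg4, Bxc6, Bd5, Bfg4, Be4, Bg2, Be2, Bh1, Bd1, Kd2, Kc2, Kb2, Kd1, ... (list truncated; more exist).
White has legal moves and is not in check → neither.

neither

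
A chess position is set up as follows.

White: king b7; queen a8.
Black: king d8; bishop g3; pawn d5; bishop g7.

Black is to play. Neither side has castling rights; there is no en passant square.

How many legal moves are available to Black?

3

Black to move; king on d8.
In check: yes, from the white queen on a8.
Legal moves: Ke7, Kd7, Bb8.
Count: 3.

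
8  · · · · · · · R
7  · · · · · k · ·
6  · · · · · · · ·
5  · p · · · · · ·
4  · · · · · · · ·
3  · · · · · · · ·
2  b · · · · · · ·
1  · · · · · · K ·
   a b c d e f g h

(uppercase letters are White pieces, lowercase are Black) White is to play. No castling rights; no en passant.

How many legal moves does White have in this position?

19

White to move; king on g1.
In check: no.
Legal moves: Rg8, Rf8+, Re8, Rd8, Rc8, Rb8, Ra8, Rh7+, Rh6, Rh5, Rh4, Rh3, Rh2, Rh1, Kh2, Kg2, Kf2, Kh1, Kf1.
Count: 19.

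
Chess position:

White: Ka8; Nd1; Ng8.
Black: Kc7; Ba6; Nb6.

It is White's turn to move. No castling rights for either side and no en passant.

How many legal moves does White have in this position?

White to move; king on a8.
In check: yes, from the black knight on b6.
Legal moves: Ka7.
Count: 1.

1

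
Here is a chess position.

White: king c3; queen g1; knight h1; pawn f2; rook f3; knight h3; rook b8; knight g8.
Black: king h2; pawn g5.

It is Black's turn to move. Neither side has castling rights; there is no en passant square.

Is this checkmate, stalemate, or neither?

checkmate

Black to move; black king on h2.
In check: yes, from the white queen on g1.
King squares — g1: attacked by Nh3; h1: attacked by Qg1; g2: attacked by Qg1; g3: attacked by Qg1; h3: attacked by Rf3.
Legal moves for Black: none.
In check with no legal moves → checkmate.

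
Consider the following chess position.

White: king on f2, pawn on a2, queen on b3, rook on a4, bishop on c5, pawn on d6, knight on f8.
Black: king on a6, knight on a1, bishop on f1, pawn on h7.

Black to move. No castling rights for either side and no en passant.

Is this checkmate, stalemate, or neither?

Black to move; black king on a6.
In check: yes, from the white rook on a4.
King squares — a5: attacked by Ra4; b5: attacked by Qb3; b6: attacked by Qb3; a7: attacked by Ra4; b7: attacked by Qb3.
Legal moves for Black: none.
In check with no legal moves → checkmate.

checkmate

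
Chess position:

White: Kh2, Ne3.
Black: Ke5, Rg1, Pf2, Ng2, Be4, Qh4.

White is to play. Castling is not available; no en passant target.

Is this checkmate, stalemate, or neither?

White to move; white king on h2.
In check: yes, from the black queen on h4.
King squares — g1: attacked by Pf2; h1: attacked by Rg1; g2: attacked by Rg1; g3: attacked by Qh4; h3: attacked by Qh4.
Legal moves for White: none.
In check with no legal moves → checkmate.

checkmate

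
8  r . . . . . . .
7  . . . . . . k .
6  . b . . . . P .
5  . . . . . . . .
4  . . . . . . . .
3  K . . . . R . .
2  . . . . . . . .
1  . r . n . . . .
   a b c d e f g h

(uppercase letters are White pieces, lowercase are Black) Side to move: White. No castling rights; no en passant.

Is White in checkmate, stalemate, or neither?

White to move; white king on a3.
In check: yes, from the black rook on a8.
King squares — a2: attacked by Ra8; b2: attacked by Rb1; b3: attacked by Rb1; a4: attacked by Ra8; b4: attacked by Rb1.
Legal moves for White: none.
In check with no legal moves → checkmate.

checkmate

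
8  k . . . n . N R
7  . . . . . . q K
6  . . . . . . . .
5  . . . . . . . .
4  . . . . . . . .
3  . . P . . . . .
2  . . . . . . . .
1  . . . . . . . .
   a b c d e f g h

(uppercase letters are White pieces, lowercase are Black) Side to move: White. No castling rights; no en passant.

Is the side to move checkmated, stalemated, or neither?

White to move; white king on h7.
In check: yes, from the black queen on g7.
King squares — g6: attacked by Qg7; h6: attacked by Qg7; g7: attacked by Ne8; g8: own knight; h8: own rook.
Legal moves for White: none.
In check with no legal moves → checkmate.

checkmate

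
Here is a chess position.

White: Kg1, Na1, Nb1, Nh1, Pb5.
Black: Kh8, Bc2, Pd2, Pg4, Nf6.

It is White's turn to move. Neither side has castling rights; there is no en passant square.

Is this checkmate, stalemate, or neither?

neither

White to move; white king on g1.
In check: no.
Legal moves for White: Ng3, Nf2, Kh2, Kg2, Kf2, Kf1, Nc3, Na3, Nxd2, Nb3, Nxc2, b6.
White has 12 legal moves and is not in check → neither.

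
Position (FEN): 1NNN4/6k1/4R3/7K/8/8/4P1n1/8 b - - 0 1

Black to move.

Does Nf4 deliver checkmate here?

no

After Nf4: white king on h5; in check: yes, from the black knight on f4.
White has 3 legal replies: Kg5, Kh4, Kg4.
In check but a legal move exists → not checkmate.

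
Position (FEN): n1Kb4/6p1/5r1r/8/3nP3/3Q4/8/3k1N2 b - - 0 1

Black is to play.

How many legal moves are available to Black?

2

Black to move; king on d1.
In check: yes, from the white queen on d3.
Legal moves: Ke1, Kc1.
Count: 2.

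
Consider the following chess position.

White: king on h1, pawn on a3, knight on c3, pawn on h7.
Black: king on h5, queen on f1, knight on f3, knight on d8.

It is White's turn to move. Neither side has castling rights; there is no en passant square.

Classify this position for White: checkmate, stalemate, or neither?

White to move; white king on h1.
In check: yes, from the black queen on f1.
King squares — g1: attacked by Qf1; g2: attacked by Qf1; h2: attacked by Nf3.
Legal moves for White: none.
In check with no legal moves → checkmate.

checkmate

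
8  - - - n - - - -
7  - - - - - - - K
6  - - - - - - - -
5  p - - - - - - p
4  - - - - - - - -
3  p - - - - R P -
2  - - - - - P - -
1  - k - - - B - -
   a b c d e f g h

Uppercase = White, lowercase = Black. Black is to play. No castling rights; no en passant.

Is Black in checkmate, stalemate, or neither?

Black to move; black king on b1.
In check: no.
Legal moves for Black: Nf7, Nb7, Ne6, Nc6, Kc2, Kb2, Ka2, Kc1, Ka1, h4, a4, a2.
Black has 12 legal moves and is not in check → neither.

neither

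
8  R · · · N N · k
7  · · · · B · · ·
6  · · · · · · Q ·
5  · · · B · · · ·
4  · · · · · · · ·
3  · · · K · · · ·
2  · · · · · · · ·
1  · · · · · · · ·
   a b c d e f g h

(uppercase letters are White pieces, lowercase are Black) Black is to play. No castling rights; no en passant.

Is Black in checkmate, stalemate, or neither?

stalemate

Black to move; black king on h8.
In check: no.
King squares — g7: attacked by Qg6; h7: attacked by Qg6; g8: attacked by Bd5.
Legal moves for Black: none.
Not in check and no legal moves → stalemate.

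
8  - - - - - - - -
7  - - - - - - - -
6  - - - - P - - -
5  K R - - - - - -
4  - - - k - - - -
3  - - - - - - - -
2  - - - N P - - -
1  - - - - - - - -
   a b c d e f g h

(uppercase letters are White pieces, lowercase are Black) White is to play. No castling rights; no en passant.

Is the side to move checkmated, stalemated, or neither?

White to move; white king on a5.
In check: no.
Legal moves for White include: Rb8, Rb7, Rb6, Rh5, Rg5, Rf5, Re5, Rd5+, Rc5, Rb4+, Rb3, Rb2, Rb1, Kb6, Ka6, Kb4, Ka4, Ne4, ... (list truncated; more exist).
White has legal moves and is not in check → neither.

neither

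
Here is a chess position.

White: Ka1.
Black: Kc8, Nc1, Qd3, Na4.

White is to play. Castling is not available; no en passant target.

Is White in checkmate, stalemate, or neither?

stalemate

White to move; white king on a1.
In check: no.
King squares — b1: attacked by Qd3; a2: attacked by Nc1; b2: attacked by Na4.
Legal moves for White: none.
Not in check and no legal moves → stalemate.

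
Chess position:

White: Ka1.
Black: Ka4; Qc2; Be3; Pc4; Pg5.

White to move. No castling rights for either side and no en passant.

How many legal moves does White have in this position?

0

White to move; king on a1.
In check: no.
Legal moves: none.
Count: 0.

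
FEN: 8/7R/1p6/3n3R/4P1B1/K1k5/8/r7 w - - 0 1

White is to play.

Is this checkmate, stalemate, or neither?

White to move; white king on a3.
In check: yes, from the black rook on a1.
King squares — a2: attacked by Ra1; b2: attacked by Kc3; b3: attacked by Kc3; a4: attacked by Ra1; b4: attacked by Kc3.
Legal moves for White: none.
In check with no legal moves → checkmate.

checkmate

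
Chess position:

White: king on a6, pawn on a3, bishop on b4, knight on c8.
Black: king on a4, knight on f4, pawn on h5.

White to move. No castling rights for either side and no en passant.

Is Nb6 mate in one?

After Nb6: black king on a4; in check: yes, from the white knight on b6.
Black has 1 legal reply: Kb3.
In check but a legal move exists → not checkmate.

no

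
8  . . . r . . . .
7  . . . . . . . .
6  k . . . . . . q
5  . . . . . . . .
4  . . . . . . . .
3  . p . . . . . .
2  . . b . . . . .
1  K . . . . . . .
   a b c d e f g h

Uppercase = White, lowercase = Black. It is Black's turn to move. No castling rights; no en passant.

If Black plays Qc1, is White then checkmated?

yes

After Qc1: white king on a1; in check: yes, from the black queen on c1.
King squares — b1: attacked by Qc1; a2: attacked by Pb3; b2: attacked by Qc1.
White has no legal moves → checkmate.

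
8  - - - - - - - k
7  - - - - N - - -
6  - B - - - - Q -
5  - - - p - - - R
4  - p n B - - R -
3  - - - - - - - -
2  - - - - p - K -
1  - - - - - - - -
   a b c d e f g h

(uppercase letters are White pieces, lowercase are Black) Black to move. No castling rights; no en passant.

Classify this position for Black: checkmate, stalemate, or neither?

Black to move; black king on h8.
In check: yes, from the white bishop on d4 and the white rook on h5.
King squares — g7: attacked by Bd4; h7: attacked by Rh5; g8: attacked by Qg6.
Legal moves for Black: none.
In check with no legal moves → checkmate.

checkmate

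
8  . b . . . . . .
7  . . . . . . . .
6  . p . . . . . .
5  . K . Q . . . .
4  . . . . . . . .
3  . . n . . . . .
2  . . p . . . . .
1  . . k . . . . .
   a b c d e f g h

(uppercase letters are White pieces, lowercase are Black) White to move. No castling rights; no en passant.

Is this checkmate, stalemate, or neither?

neither

White to move; white king on b5.
In check: yes, from the black knight on c3.
Legal moves for White: Kc6, Kxb6, Ka6, Kc4, Kb4.
White is in check but has 5 legal moves → neither.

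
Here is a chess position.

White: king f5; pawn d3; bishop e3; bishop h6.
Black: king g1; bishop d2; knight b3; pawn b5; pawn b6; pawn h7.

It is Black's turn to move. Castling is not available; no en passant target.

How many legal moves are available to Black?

5

Black to move; king on g1.
In check: yes, from the white bishop on e3.
Legal moves: Kh2, Kg2, Kh1, Kf1, Bxe3.
Count: 5.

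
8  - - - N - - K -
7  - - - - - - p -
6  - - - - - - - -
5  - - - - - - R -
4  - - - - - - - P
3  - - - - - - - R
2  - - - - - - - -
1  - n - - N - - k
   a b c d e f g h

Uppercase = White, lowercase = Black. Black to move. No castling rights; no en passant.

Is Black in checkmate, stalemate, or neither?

Black to move; black king on h1.
In check: yes, from the white rook on h3.
King squares — g1: attacked by Rg5; g2: attacked by Ne1; h2: attacked by Rh3.
Legal moves for Black: none.
In check with no legal moves → checkmate.

checkmate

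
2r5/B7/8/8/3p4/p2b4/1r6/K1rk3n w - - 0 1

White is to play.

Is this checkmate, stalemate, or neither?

White to move; white king on a1.
In check: yes, from the black rook on c1.
King squares — b1: attacked by Rc1; a2: attacked by Rb2; b2: attacked by Pa3.
Legal moves for White: none.
In check with no legal moves → checkmate.

checkmate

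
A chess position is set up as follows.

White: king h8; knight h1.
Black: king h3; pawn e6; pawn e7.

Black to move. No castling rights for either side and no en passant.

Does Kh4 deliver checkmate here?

After Kh4: white king on h8; in check: no.
White is not in check, so this cannot be checkmate.

no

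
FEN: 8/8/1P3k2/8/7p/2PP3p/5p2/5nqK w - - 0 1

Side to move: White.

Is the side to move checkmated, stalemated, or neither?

White to move; white king on h1.
In check: yes, from the black queen on g1.
King squares — g1: attacked by Pf2; g2: attacked by Qg1; h2: attacked by Nf1.
Legal moves for White: none.
In check with no legal moves → checkmate.

checkmate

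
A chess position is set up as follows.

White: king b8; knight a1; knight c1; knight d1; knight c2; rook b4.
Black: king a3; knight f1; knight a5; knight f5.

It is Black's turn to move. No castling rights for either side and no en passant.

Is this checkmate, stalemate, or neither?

Black to move; black king on a3.
In check: yes, from the white knight on c2.
King squares — a2: attacked by Nc1; b2: attacked by Nd1; b3: attacked by Na1; a4: attacked by Rb4; b4: attacked by Nc2.
Legal moves for Black: none.
In check with no legal moves → checkmate.

checkmate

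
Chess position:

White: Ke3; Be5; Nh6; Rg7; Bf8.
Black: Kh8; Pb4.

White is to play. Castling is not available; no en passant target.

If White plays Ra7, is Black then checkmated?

After Ra7: black king on h8; in check: yes, from the white bishop on e5.
King squares — g7: attacked by Be5; h7: attacked by Ra7; g8: attacked by Nh6.
Black has no legal moves → checkmate.

yes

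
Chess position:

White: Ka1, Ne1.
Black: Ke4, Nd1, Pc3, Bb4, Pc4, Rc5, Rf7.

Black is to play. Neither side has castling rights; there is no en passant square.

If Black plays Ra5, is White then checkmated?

no

After Ra5: white king on a1; in check: yes, from the black rook on a5.
White has 1 legal reply: Kb1.
In check but a legal move exists → not checkmate.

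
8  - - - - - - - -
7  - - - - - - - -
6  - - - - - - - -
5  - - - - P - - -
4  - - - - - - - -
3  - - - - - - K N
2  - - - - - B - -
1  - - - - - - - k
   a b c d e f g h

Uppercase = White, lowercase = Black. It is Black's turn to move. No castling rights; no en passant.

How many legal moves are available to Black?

0

Black to move; king on h1.
In check: no.
Legal moves: none.
Count: 0.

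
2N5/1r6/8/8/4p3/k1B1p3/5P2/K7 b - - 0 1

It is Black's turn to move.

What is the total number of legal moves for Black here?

18

Black to move; king on a3.
In check: no.
Legal moves: Rb8, Rh7, Rg7, Rf7, Re7, Rd7, Rc7, Ra7, Rb6, Rb5, Rb4, Rb3, Rb2, Rb1+, Ka4, Kb3, exf2, e2.
Count: 18.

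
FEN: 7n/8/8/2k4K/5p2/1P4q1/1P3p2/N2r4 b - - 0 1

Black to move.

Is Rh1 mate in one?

After Rh1: white king on h5; in check: yes, from the black rook on h1.
King squares — g4: attacked by Qg3; h4: attacked by Rh1; g5: attacked by Qg3; g6: attacked by Qg3; h6: attacked by Rh1.
White has no legal moves → checkmate.

yes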